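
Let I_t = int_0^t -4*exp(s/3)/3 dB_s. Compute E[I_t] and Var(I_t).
E[I_t] = 0; Var(I_t) = 8*exp(2*t/3)/3 - 8/3

The Itô integral of a deterministic integrand f(s) has mean 0 because each increment f(s) * (B_{s+ds} - B_s) has mean 0. By the Itô isometry:
  Var( int_0^t f(s) dB_s ) = E[ (int_0^t f(s) dB_s)^2 ] = int_0^t f(s)^2 ds.
Here f(s) = -4*exp(s/3)/3, so f(s)^2 = 16*exp(2*s/3)/9. Integrate:
  int_0^t (16*exp(2*s/3)/9) ds = 8*exp(2*t/3)/3 - 8/3.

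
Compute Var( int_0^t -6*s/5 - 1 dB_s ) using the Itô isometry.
Var = t*(12*t^2 + 30*t + 25)/25

The Itô integral of a deterministic integrand f(s) has mean 0 because each increment f(s) * (B_{s+ds} - B_s) has mean 0. By the Itô isometry:
  Var( int_0^t f(s) dB_s ) = E[ (int_0^t f(s) dB_s)^2 ] = int_0^t f(s)^2 ds.
Here f(s) = -6*s/5 - 1, so f(s)^2 = (6*s + 5)^2/25. Integrate:
  int_0^t ((6*s + 5)^2/25) ds = t*(12*t^2 + 30*t + 25)/25.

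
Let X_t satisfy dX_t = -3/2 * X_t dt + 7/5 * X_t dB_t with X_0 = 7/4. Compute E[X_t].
E[X_t] = 7*exp(-3*t/2)/4

For GBM dX = mu X dt + sigma X dB with X_0 = x_0, apply Itô to Y = log X: dY = (mu - sigma^2/2) dt + sigma dB, so Y_t = log(x_0) + (mu - sigma^2/2) t + sigma B_t and hence X_t = x_0 * exp((mu - sigma^2/2) t + sigma B_t).
With mu = -3/2, sigma = 7/5, x_0 = 7/4, this gives:
  X_t = 7/4 * exp((-62/25) * t + (7/5) * B_t).
Since sigma*B_t ~ Normal(0, sigma^2 t), E[exp(sigma*B_t)] = exp(sigma^2 t / 2); so E[X_t] = x_0 * exp((mu - sigma^2/2) t) * exp(sigma^2 t / 2) = x_0 * exp(mu t) = 7*exp(-3*t/2)/4.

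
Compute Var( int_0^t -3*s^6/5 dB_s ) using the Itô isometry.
Var = 9*t^13/325

The Itô integral of a deterministic integrand f(s) has mean 0 because each increment f(s) * (B_{s+ds} - B_s) has mean 0. By the Itô isometry:
  Var( int_0^t f(s) dB_s ) = E[ (int_0^t f(s) dB_s)^2 ] = int_0^t f(s)^2 ds.
Here f(s) = -3*s^6/5, so f(s)^2 = 9*s^12/25. Integrate:
  int_0^t (9*s^12/25) ds = 9*t^13/325.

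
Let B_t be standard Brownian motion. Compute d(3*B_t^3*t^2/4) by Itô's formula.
d(3*B_t^3*t^2/4) = (3*B_t*t*(2*B_t^2 + 3*t)/4) dt + (9*B_t^2*t^2/4) dB_t

Itô's formula for f(t, x): d f(t, B_t) = (f_t + (1/2) f_xx) dt + f_x dB_t. Compute partials of f(t, x) = 3*t^2*x^3/4:
  f_t(t,x)  = 3*t*x^3/2
  f_x(t,x)  = 9*t^2*x^2/4
  f_xx(t,x) = 9*t^2*x/2
Assemble drift = f_t + (1/2) f_xx = 3*t*x*(3*t + 2*x^2)/4 and diffusion = f_x = 9*t^2*x^2/4. Substituting x = B_t:
  d(3*B_t^3*t^2/4) = (3*B_t*t*(2*B_t^2 + 3*t)/4) dt + (9*B_t^2*t^2/4) dB_t.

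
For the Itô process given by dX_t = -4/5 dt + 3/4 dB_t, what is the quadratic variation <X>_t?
<X>_t = 9*t/16

For an Itô process dX_t = a(t) dt + b(t) dB_t, the quadratic variation is <X>_t = int_0^t b(s)^2 ds (the drift term does not contribute). Here b(s) = 3/4, so
  b(s)^2 = 9/16.
Integrating from 0 to t:
  <X>_t = int_0^t (9/16) ds = 9*t/16.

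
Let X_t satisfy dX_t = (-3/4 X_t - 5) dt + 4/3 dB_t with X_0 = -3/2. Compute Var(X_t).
Var(X_t) = 32/27 - 32*exp(-3*t/2)/27

The variance V(t) = Var(X_t) satisfies V'(t) = 2 a V(t) + c^2 with V(0) = 0 (drift coefficient is linear in X, diffusion is constant). With a = -3/4, c = 4/3, the solution is
  V(t) = (c^2 / (2 a)) * (exp(2 a t) - 1)
       = ((4/3)^2 / (2*(-3/4))) * (exp((-3/2) t) - 1)
       = 32/27 - 32*exp(-3*t/2)/27.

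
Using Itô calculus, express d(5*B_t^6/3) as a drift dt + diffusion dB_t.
d(5*B_t^6/3) = (25*B_t^4) dt + (10*B_t^5) dB_t

Itô's formula for f(B_t) gives d f(B_t) = f'(B_t) dB_t + (1/2) f''(B_t) dt. Compute derivatives of f(x) = 5*x^6/3:
  f'(x)  = 10*x^5
  f''(x) = 50*x^4
Substitute x = B_t and multiply the f'' term by 1/2:
  drift     = (1/2) * (50*x^4) evaluated at B_t = 25*B_t^4
  diffusion = (10*x^5) evaluated at B_t = 10*B_t^5
Therefore d(5*B_t^6/3) = (25*B_t^4) dt + (10*B_t^5) dB_t.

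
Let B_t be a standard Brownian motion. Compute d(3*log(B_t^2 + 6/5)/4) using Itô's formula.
d(3*log(B_t^2 + 6/5)/4) = (15*(6 - 5*B_t^2)/(4*(5*B_t^2 + 6)^2)) dt + (15*B_t/(2*(5*B_t^2 + 6))) dB_t

Itô's formula for f(B_t) gives d f(B_t) = f'(B_t) dB_t + (1/2) f''(B_t) dt. Compute derivatives of f(x) = 3*log(x^2 + 6/5)/4:
  f'(x)  = 15*x/(2*(5*x^2 + 6))
  f''(x) = 15*(6 - 5*x^2)/(2*(5*x^2 + 6)^2)
Substitute x = B_t and multiply the f'' term by 1/2:
  drift     = (1/2) * (15*(6 - 5*x^2)/(2*(5*x^2 + 6)^2)) evaluated at B_t = 15*(6 - 5*B_t^2)/(4*(5*B_t^2 + 6)^2)
  diffusion = (15*x/(2*(5*x^2 + 6))) evaluated at B_t = 15*B_t/(2*(5*B_t^2 + 6))
Therefore d(3*log(B_t^2 + 6/5)/4) = (15*(6 - 5*B_t^2)/(4*(5*B_t^2 + 6)^2)) dt + (15*B_t/(2*(5*B_t^2 + 6))) dB_t.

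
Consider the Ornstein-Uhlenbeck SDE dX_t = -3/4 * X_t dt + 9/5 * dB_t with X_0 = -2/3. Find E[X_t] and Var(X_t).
E[X_t] = -2*exp(-3*t/4)/3; Var(X_t) = 54/25 - 54*exp(-3*t/2)/25

The OU SDE dX = -theta X dt + sigma dB admits the integrating factor exp(theta t): d(exp(theta t) X_t) = sigma exp(theta t) dB_t. Integrating from 0 to t:
  X_t = x_0 * exp(-theta t) + sigma * int_0^t exp(-theta (t-s)) dB_s.
The Itô integral has mean 0 and (by the Itô isometry) variance sigma^2 * int_0^t exp(-2 theta (t - s)) ds = sigma^2 * (1 - exp(-2 theta t)) / (2 theta).
With theta = 3/4, sigma = 9/5, x_0 = -2/3:
  E[X_t] = -2/3 * exp(-3/4 t) = -2*exp(-3*t/4)/3
  Var(X_t) = (9/5)^2 * (1 - exp(-2*3/4 t)) / (2 * 3/4) = 54/25 - 54*exp(-3*t/2)/25.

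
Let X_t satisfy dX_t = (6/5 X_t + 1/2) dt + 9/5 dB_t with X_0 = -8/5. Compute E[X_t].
E[X_t] = -71*exp(6*t/5)/60 - 5/12

Taking expectations and using E[dB_t] = 0, the mean m(t) = E[X_t] satisfies the ODE m'(t) = a m(t) + b with m(0) = x_0. With a = 6/5, b = 1/2, x_0 = -8/5, the solution is
  m(t) = x_0 * exp(a t) + (b/a) * (exp(a t) - 1)
       = (-8/5) * exp((6/5) t) + ((1/2)/(6/5)) * (exp((6/5) t) - 1)
       = -71*exp(6*t/5)/60 - 5/12.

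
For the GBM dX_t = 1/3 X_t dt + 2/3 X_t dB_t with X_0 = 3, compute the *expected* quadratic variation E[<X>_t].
E[<X>_t] = 18*exp(10*t/9)/5 - 18/5

<X>_t = int_0^t ((2/3) * X_s)^2 ds. Taking expectation inside the integral: E[<X>_t] = (2/3)^2 * int_0^t E[X_s^2] ds. For GBM, E[X_s^2] = x_0^2 * exp((2 mu + sigma^2) s). Integrating:
  E[<X>_t] = (2/3)^2 * 3^2 * (exp((2*(1/3) + (2/3)^2) t) - 1) / (2*(1/3) + (2/3)^2)
           = (2/3)^2 * 3^2 * (exp((10/9) t) - 1) / (10/9) = 18*exp(10*t/9)/5 - 18/5.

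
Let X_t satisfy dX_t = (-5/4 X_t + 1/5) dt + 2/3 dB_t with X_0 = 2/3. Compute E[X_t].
E[X_t] = 4/25 + 38*exp(-5*t/4)/75

Taking expectations and using E[dB_t] = 0, the mean m(t) = E[X_t] satisfies the ODE m'(t) = a m(t) + b with m(0) = x_0. With a = -5/4, b = 1/5, x_0 = 2/3, the solution is
  m(t) = x_0 * exp(a t) + (b/a) * (exp(a t) - 1)
       = (2/3) * exp((-5/4) t) + ((1/5)/(-5/4)) * (exp((-5/4) t) - 1)
       = 4/25 + 38*exp(-5*t/4)/75.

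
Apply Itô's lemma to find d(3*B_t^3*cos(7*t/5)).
d(3*B_t^3*cos(7*t/5)) = (-21*B_t^3*sin(7*t/5)/5 + 9*B_t*cos(7*t/5)) dt + (9*B_t^2*cos(7*t/5)) dB_t

Itô's formula for f(t, x): d f(t, B_t) = (f_t + (1/2) f_xx) dt + f_x dB_t. Compute partials of f(t, x) = 3*x^3*cos(7*t/5):
  f_t(t,x)  = -21*x^3*sin(7*t/5)/5
  f_x(t,x)  = 9*x^2*cos(7*t/5)
  f_xx(t,x) = 18*x*cos(7*t/5)
Assemble drift = f_t + (1/2) f_xx = -21*x^3*sin(7*t/5)/5 + 9*x*cos(7*t/5) and diffusion = f_x = 9*x^2*cos(7*t/5). Substituting x = B_t:
  d(3*B_t^3*cos(7*t/5)) = (-21*B_t^3*sin(7*t/5)/5 + 9*B_t*cos(7*t/5)) dt + (9*B_t^2*cos(7*t/5)) dB_t.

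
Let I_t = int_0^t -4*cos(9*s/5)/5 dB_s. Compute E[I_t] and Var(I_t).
E[I_t] = 0; Var(I_t) = 8*t/25 + 4*sin(18*t/5)/45

The Itô integral of a deterministic integrand f(s) has mean 0 because each increment f(s) * (B_{s+ds} - B_s) has mean 0. By the Itô isometry:
  Var( int_0^t f(s) dB_s ) = E[ (int_0^t f(s) dB_s)^2 ] = int_0^t f(s)^2 ds.
Here f(s) = -4*cos(9*s/5)/5, so f(s)^2 = 16*cos(9*s/5)^2/25. Integrate:
  int_0^t (16*cos(9*s/5)^2/25) ds = 8*t/25 + 4*sin(18*t/5)/45.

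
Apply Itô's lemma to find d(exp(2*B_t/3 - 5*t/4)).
d(exp(2*B_t/3 - 5*t/4)) = (-37*exp(2*B_t/3 - 5*t/4)/36) dt + (2*exp(2*B_t/3 - 5*t/4)/3) dB_t

Itô's formula for f(t, x): d f(t, B_t) = (f_t + (1/2) f_xx) dt + f_x dB_t. Compute partials of f(t, x) = exp(-5*t/4 + 2*x/3):
  f_t(t,x)  = -5*exp(-5*t/4 + 2*x/3)/4
  f_x(t,x)  = 2*exp(-5*t/4 + 2*x/3)/3
  f_xx(t,x) = 4*exp(-5*t/4 + 2*x/3)/9
Assemble drift = f_t + (1/2) f_xx = -37*exp(-5*t/4 + 2*x/3)/36 and diffusion = f_x = 2*exp(-5*t/4 + 2*x/3)/3. Substituting x = B_t:
  d(exp(2*B_t/3 - 5*t/4)) = (-37*exp(2*B_t/3 - 5*t/4)/36) dt + (2*exp(2*B_t/3 - 5*t/4)/3) dB_t.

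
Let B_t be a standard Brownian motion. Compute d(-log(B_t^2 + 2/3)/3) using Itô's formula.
d(-log(B_t^2 + 2/3)/3) = ((3*B_t^2 - 2)/(3*B_t^2 + 2)^2) dt + (-2*B_t/(3*B_t^2 + 2)) dB_t

Itô's formula for f(B_t) gives d f(B_t) = f'(B_t) dB_t + (1/2) f''(B_t) dt. Compute derivatives of f(x) = -log(x^2 + 2/3)/3:
  f'(x)  = -2*x/(3*x^2 + 2)
  f''(x) = 2*(3*x^2 - 2)/(3*x^2 + 2)^2
Substitute x = B_t and multiply the f'' term by 1/2:
  drift     = (1/2) * (2*(3*x^2 - 2)/(3*x^2 + 2)^2) evaluated at B_t = (3*B_t^2 - 2)/(3*B_t^2 + 2)^2
  diffusion = (-2*x/(3*x^2 + 2)) evaluated at B_t = -2*B_t/(3*B_t^2 + 2)
Therefore d(-log(B_t^2 + 2/3)/3) = ((3*B_t^2 - 2)/(3*B_t^2 + 2)^2) dt + (-2*B_t/(3*B_t^2 + 2)) dB_t.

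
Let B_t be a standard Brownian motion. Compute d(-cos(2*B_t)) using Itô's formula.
d(-cos(2*B_t)) = (2*cos(2*B_t)) dt + (2*sin(2*B_t)) dB_t

Itô's formula for f(B_t) gives d f(B_t) = f'(B_t) dB_t + (1/2) f''(B_t) dt. Compute derivatives of f(x) = -cos(2*x):
  f'(x)  = 2*sin(2*x)
  f''(x) = 4*cos(2*x)
Substitute x = B_t and multiply the f'' term by 1/2:
  drift     = (1/2) * (4*cos(2*x)) evaluated at B_t = 2*cos(2*B_t)
  diffusion = (2*sin(2*x)) evaluated at B_t = 2*sin(2*B_t)
Therefore d(-cos(2*B_t)) = (2*cos(2*B_t)) dt + (2*sin(2*B_t)) dB_t.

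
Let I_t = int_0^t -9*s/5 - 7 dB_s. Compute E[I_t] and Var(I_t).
E[I_t] = 0; Var(I_t) = t*(27*t^2 + 315*t + 1225)/25

The Itô integral of a deterministic integrand f(s) has mean 0 because each increment f(s) * (B_{s+ds} - B_s) has mean 0. By the Itô isometry:
  Var( int_0^t f(s) dB_s ) = E[ (int_0^t f(s) dB_s)^2 ] = int_0^t f(s)^2 ds.
Here f(s) = -9*s/5 - 7, so f(s)^2 = (9*s + 35)^2/25. Integrate:
  int_0^t ((9*s + 35)^2/25) ds = t*(27*t^2 + 315*t + 1225)/25.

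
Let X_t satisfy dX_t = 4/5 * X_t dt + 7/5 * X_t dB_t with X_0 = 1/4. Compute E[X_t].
E[X_t] = exp(4*t/5)/4

For GBM dX = mu X dt + sigma X dB with X_0 = x_0, apply Itô to Y = log X: dY = (mu - sigma^2/2) dt + sigma dB, so Y_t = log(x_0) + (mu - sigma^2/2) t + sigma B_t and hence X_t = x_0 * exp((mu - sigma^2/2) t + sigma B_t).
With mu = 4/5, sigma = 7/5, x_0 = 1/4, this gives:
  X_t = 1/4 * exp((-9/50) * t + (7/5) * B_t).
Since sigma*B_t ~ Normal(0, sigma^2 t), E[exp(sigma*B_t)] = exp(sigma^2 t / 2); so E[X_t] = x_0 * exp((mu - sigma^2/2) t) * exp(sigma^2 t / 2) = x_0 * exp(mu t) = exp(4*t/5)/4.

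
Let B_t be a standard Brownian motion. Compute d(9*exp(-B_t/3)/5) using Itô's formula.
d(9*exp(-B_t/3)/5) = (exp(-B_t/3)/10) dt + (-3*exp(-B_t/3)/5) dB_t

Itô's formula for f(B_t) gives d f(B_t) = f'(B_t) dB_t + (1/2) f''(B_t) dt. Compute derivatives of f(x) = 9*exp(-x/3)/5:
  f'(x)  = -3*exp(-x/3)/5
  f''(x) = exp(-x/3)/5
Substitute x = B_t and multiply the f'' term by 1/2:
  drift     = (1/2) * (exp(-x/3)/5) evaluated at B_t = exp(-B_t/3)/10
  diffusion = (-3*exp(-x/3)/5) evaluated at B_t = -3*exp(-B_t/3)/5
Therefore d(9*exp(-B_t/3)/5) = (exp(-B_t/3)/10) dt + (-3*exp(-B_t/3)/5) dB_t.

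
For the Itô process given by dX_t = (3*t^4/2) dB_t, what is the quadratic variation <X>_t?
<X>_t = t^9/4

For an Itô process dX_t = a(t) dt + b(t) dB_t, the quadratic variation is <X>_t = int_0^t b(s)^2 ds (the drift term does not contribute). Here b(s) = 3*s^4/2, so
  b(s)^2 = 9*s^8/4.
Integrating from 0 to t:
  <X>_t = int_0^t (9*s^8/4) ds = t^9/4.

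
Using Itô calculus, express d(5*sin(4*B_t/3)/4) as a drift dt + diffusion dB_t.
d(5*sin(4*B_t/3)/4) = (-10*sin(4*B_t/3)/9) dt + (5*cos(4*B_t/3)/3) dB_t

Itô's formula for f(B_t) gives d f(B_t) = f'(B_t) dB_t + (1/2) f''(B_t) dt. Compute derivatives of f(x) = 5*sin(4*x/3)/4:
  f'(x)  = 5*cos(4*x/3)/3
  f''(x) = -20*sin(4*x/3)/9
Substitute x = B_t and multiply the f'' term by 1/2:
  drift     = (1/2) * (-20*sin(4*x/3)/9) evaluated at B_t = -10*sin(4*B_t/3)/9
  diffusion = (5*cos(4*x/3)/3) evaluated at B_t = 5*cos(4*B_t/3)/3
Therefore d(5*sin(4*B_t/3)/4) = (-10*sin(4*B_t/3)/9) dt + (5*cos(4*B_t/3)/3) dB_t.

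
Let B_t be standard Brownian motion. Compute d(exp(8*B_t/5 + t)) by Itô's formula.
d(exp(8*B_t/5 + t)) = (57*exp(8*B_t/5 + t)/25) dt + (8*exp(8*B_t/5 + t)/5) dB_t

Itô's formula for f(t, x): d f(t, B_t) = (f_t + (1/2) f_xx) dt + f_x dB_t. Compute partials of f(t, x) = exp(t + 8*x/5):
  f_t(t,x)  = exp(t + 8*x/5)
  f_x(t,x)  = 8*exp(t + 8*x/5)/5
  f_xx(t,x) = 64*exp(t + 8*x/5)/25
Assemble drift = f_t + (1/2) f_xx = 57*exp(t + 8*x/5)/25 and diffusion = f_x = 8*exp(t + 8*x/5)/5. Substituting x = B_t:
  d(exp(8*B_t/5 + t)) = (57*exp(8*B_t/5 + t)/25) dt + (8*exp(8*B_t/5 + t)/5) dB_t.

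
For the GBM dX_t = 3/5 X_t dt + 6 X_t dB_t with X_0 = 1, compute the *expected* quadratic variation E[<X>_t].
E[<X>_t] = 30*exp(186*t/5)/31 - 30/31

<X>_t = int_0^t (6 * X_s)^2 ds. Taking expectation inside the integral: E[<X>_t] = 6^2 * int_0^t E[X_s^2] ds. For GBM, E[X_s^2] = x_0^2 * exp((2 mu + sigma^2) s). Integrating:
  E[<X>_t] = 6^2 * 1^2 * (exp((2*(3/5) + 6^2) t) - 1) / (2*(3/5) + 6^2)
           = 6^2 * 1^2 * (exp((186/5) t) - 1) / (186/5) = 30*exp(186*t/5)/31 - 30/31.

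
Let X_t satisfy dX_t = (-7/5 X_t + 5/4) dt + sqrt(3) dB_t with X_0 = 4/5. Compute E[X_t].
E[X_t] = 25/28 - 13*exp(-7*t/5)/140

Taking expectations and using E[dB_t] = 0, the mean m(t) = E[X_t] satisfies the ODE m'(t) = a m(t) + b with m(0) = x_0. With a = -7/5, b = 5/4, x_0 = 4/5, the solution is
  m(t) = x_0 * exp(a t) + (b/a) * (exp(a t) - 1)
       = (4/5) * exp((-7/5) t) + ((5/4)/(-7/5)) * (exp((-7/5) t) - 1)
       = 25/28 - 13*exp(-7*t/5)/140.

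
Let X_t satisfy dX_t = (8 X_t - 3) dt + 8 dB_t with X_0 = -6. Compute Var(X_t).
Var(X_t) = 4*exp(16*t) - 4

The variance V(t) = Var(X_t) satisfies V'(t) = 2 a V(t) + c^2 with V(0) = 0 (drift coefficient is linear in X, diffusion is constant). With a = 8, c = 8, the solution is
  V(t) = (c^2 / (2 a)) * (exp(2 a t) - 1)
       = (8^2 / (2*8)) * (exp(16 t) - 1)
       = 4*exp(16*t) - 4.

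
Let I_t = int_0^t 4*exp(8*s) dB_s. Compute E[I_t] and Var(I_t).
E[I_t] = 0; Var(I_t) = exp(16*t) - 1

The Itô integral of a deterministic integrand f(s) has mean 0 because each increment f(s) * (B_{s+ds} - B_s) has mean 0. By the Itô isometry:
  Var( int_0^t f(s) dB_s ) = E[ (int_0^t f(s) dB_s)^2 ] = int_0^t f(s)^2 ds.
Here f(s) = 4*exp(8*s), so f(s)^2 = 16*exp(16*s). Integrate:
  int_0^t (16*exp(16*s)) ds = exp(16*t) - 1.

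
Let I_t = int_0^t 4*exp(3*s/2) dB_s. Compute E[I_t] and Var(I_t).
E[I_t] = 0; Var(I_t) = 16*exp(3*t)/3 - 16/3

The Itô integral of a deterministic integrand f(s) has mean 0 because each increment f(s) * (B_{s+ds} - B_s) has mean 0. By the Itô isometry:
  Var( int_0^t f(s) dB_s ) = E[ (int_0^t f(s) dB_s)^2 ] = int_0^t f(s)^2 ds.
Here f(s) = 4*exp(3*s/2), so f(s)^2 = 16*exp(3*s). Integrate:
  int_0^t (16*exp(3*s)) ds = 16*exp(3*t)/3 - 16/3.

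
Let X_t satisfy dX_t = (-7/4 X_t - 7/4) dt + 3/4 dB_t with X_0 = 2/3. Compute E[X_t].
E[X_t] = -1 + 5*exp(-7*t/4)/3

Taking expectations and using E[dB_t] = 0, the mean m(t) = E[X_t] satisfies the ODE m'(t) = a m(t) + b with m(0) = x_0. With a = -7/4, b = -7/4, x_0 = 2/3, the solution is
  m(t) = x_0 * exp(a t) + (b/a) * (exp(a t) - 1)
       = (2/3) * exp((-7/4) t) + ((-7/4)/(-7/4)) * (exp((-7/4) t) - 1)
       = -1 + 5*exp(-7*t/4)/3.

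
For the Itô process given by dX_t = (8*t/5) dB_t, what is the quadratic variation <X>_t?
<X>_t = 64*t^3/75

For an Itô process dX_t = a(t) dt + b(t) dB_t, the quadratic variation is <X>_t = int_0^t b(s)^2 ds (the drift term does not contribute). Here b(s) = 8*s/5, so
  b(s)^2 = 64*s^2/25.
Integrating from 0 to t:
  <X>_t = int_0^t (64*s^2/25) ds = 64*t^3/75.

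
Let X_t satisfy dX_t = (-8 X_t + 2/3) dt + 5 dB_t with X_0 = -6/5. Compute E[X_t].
E[X_t] = 1/12 - 77*exp(-8*t)/60

Taking expectations and using E[dB_t] = 0, the mean m(t) = E[X_t] satisfies the ODE m'(t) = a m(t) + b with m(0) = x_0. With a = -8, b = 2/3, x_0 = -6/5, the solution is
  m(t) = x_0 * exp(a t) + (b/a) * (exp(a t) - 1)
       = (-6/5) * exp((-8) t) + ((2/3)/(-8)) * (exp((-8) t) - 1)
       = 1/12 - 77*exp(-8*t)/60.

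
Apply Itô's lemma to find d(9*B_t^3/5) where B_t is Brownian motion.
d(9*B_t^3/5) = (27*B_t/5) dt + (27*B_t^2/5) dB_t

Itô's formula for f(B_t) gives d f(B_t) = f'(B_t) dB_t + (1/2) f''(B_t) dt. Compute derivatives of f(x) = 9*x^3/5:
  f'(x)  = 27*x^2/5
  f''(x) = 54*x/5
Substitute x = B_t and multiply the f'' term by 1/2:
  drift     = (1/2) * (54*x/5) evaluated at B_t = 27*B_t/5
  diffusion = (27*x^2/5) evaluated at B_t = 27*B_t^2/5
Therefore d(9*B_t^3/5) = (27*B_t/5) dt + (27*B_t^2/5) dB_t.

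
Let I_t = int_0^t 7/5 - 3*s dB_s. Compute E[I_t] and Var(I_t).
E[I_t] = 0; Var(I_t) = t*(75*t^2 - 105*t + 49)/25

The Itô integral of a deterministic integrand f(s) has mean 0 because each increment f(s) * (B_{s+ds} - B_s) has mean 0. By the Itô isometry:
  Var( int_0^t f(s) dB_s ) = E[ (int_0^t f(s) dB_s)^2 ] = int_0^t f(s)^2 ds.
Here f(s) = 7/5 - 3*s, so f(s)^2 = (15*s - 7)^2/25. Integrate:
  int_0^t ((15*s - 7)^2/25) ds = t*(75*t^2 - 105*t + 49)/25.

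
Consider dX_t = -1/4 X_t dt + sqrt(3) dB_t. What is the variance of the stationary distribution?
lim Var(X_t) = 6

The OU SDE dX = -theta X dt + sigma dB admits the integrating factor exp(theta t): d(exp(theta t) X_t) = sigma exp(theta t) dB_t. Integrating from 0 to t gives X_t = x_0 * exp(-theta t) + sigma * int_0^t exp(-theta (t-s)) dB_s for any initial x_0. The Itô integral has variance (by the Itô isometry) sigma^2 * int_0^t exp(-2 theta (t - s)) ds = sigma^2 * (1 - exp(-2 theta t)) / (2 theta), independent of x_0.
With theta = 1/4, sigma = sqrt(3):
  Var(X_t) = (sqrt(3))^2 * (1 - exp(-2*1/4 t)) / (2 * 1/4) = 6 - 6*exp(-t/2).
As t -> infinity, exp(-2*1/4 t) -> 0, so the stationary variance is sigma^2 / (2 theta) = 6.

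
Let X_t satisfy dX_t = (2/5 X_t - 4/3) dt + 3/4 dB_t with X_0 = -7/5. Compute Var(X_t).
Var(X_t) = 45*exp(4*t/5)/64 - 45/64

The variance V(t) = Var(X_t) satisfies V'(t) = 2 a V(t) + c^2 with V(0) = 0 (drift coefficient is linear in X, diffusion is constant). With a = 2/5, c = 3/4, the solution is
  V(t) = (c^2 / (2 a)) * (exp(2 a t) - 1)
       = ((3/4)^2 / (2*(2/5))) * (exp((4/5) t) - 1)
       = 45*exp(4*t/5)/64 - 45/64.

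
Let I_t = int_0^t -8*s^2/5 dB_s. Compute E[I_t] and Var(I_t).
E[I_t] = 0; Var(I_t) = 64*t^5/125

The Itô integral of a deterministic integrand f(s) has mean 0 because each increment f(s) * (B_{s+ds} - B_s) has mean 0. By the Itô isometry:
  Var( int_0^t f(s) dB_s ) = E[ (int_0^t f(s) dB_s)^2 ] = int_0^t f(s)^2 ds.
Here f(s) = -8*s^2/5, so f(s)^2 = 64*s^4/25. Integrate:
  int_0^t (64*s^4/25) ds = 64*t^5/125.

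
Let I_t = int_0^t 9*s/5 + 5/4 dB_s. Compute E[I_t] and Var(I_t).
E[I_t] = 0; Var(I_t) = t*(432*t^2 + 900*t + 625)/400

The Itô integral of a deterministic integrand f(s) has mean 0 because each increment f(s) * (B_{s+ds} - B_s) has mean 0. By the Itô isometry:
  Var( int_0^t f(s) dB_s ) = E[ (int_0^t f(s) dB_s)^2 ] = int_0^t f(s)^2 ds.
Here f(s) = 9*s/5 + 5/4, so f(s)^2 = (36*s + 25)^2/400. Integrate:
  int_0^t ((36*s + 25)^2/400) ds = t*(432*t^2 + 900*t + 625)/400.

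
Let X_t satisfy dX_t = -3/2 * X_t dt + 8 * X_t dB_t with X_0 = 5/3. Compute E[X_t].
E[X_t] = 5*exp(-3*t/2)/3

For GBM dX = mu X dt + sigma X dB with X_0 = x_0, apply Itô to Y = log X: dY = (mu - sigma^2/2) dt + sigma dB, so Y_t = log(x_0) + (mu - sigma^2/2) t + sigma B_t and hence X_t = x_0 * exp((mu - sigma^2/2) t + sigma B_t).
With mu = -3/2, sigma = 8, x_0 = 5/3, this gives:
  X_t = 5/3 * exp((-67/2) * t + (8) * B_t).
Since sigma*B_t ~ Normal(0, sigma^2 t), E[exp(sigma*B_t)] = exp(sigma^2 t / 2); so E[X_t] = x_0 * exp((mu - sigma^2/2) t) * exp(sigma^2 t / 2) = x_0 * exp(mu t) = 5*exp(-3*t/2)/3.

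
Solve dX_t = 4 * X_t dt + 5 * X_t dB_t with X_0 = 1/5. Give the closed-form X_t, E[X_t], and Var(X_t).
X_t = 1/5 * exp((-17/2) t + (5) B_t); E[X_t] = exp(4*t)/5; Var(X_t) = (exp(25*t) - 1)*exp(8*t)/25

For GBM dX = mu X dt + sigma X dB with X_0 = x_0, apply Itô to Y = log X: dY = (mu - sigma^2/2) dt + sigma dB, so Y_t = log(x_0) + (mu - sigma^2/2) t + sigma B_t and hence X_t = x_0 * exp((mu - sigma^2/2) t + sigma B_t).
With mu = 4, sigma = 5, x_0 = 1/5, this gives:
  X_t = 1/5 * exp((-17/2) * t + (5) * B_t).
Since sigma*B_t ~ Normal(0, sigma^2 t), E[exp(sigma*B_t)] = exp(sigma^2 t / 2); so E[X_t] = x_0 * exp((mu - sigma^2/2) t) * exp(sigma^2 t / 2) = x_0 * exp(mu t) = exp(4*t)/5.
Var(X_t) = E[X_t^2] - (E[X_t])^2 = x_0^2 * exp(2 mu t) * (exp(sigma^2 t) - 1) = (exp(25*t) - 1)*exp(8*t)/25.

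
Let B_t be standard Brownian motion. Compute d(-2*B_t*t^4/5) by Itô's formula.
d(-2*B_t*t^4/5) = (-8*B_t*t^3/5) dt + (-2*t^4/5) dB_t

Itô's formula for f(t, x): d f(t, B_t) = (f_t + (1/2) f_xx) dt + f_x dB_t. Compute partials of f(t, x) = -2*t^4*x/5:
  f_t(t,x)  = -8*t^3*x/5
  f_x(t,x)  = -2*t^4/5
  f_xx(t,x) = 0
Assemble drift = f_t + (1/2) f_xx = -8*t^3*x/5 and diffusion = f_x = -2*t^4/5. Substituting x = B_t:
  d(-2*B_t*t^4/5) = (-8*B_t*t^3/5) dt + (-2*t^4/5) dB_t.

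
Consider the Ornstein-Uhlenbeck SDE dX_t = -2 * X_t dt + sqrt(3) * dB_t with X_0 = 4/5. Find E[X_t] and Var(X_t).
E[X_t] = 4*exp(-2*t)/5; Var(X_t) = 3/4 - 3*exp(-4*t)/4

The OU SDE dX = -theta X dt + sigma dB admits the integrating factor exp(theta t): d(exp(theta t) X_t) = sigma exp(theta t) dB_t. Integrating from 0 to t:
  X_t = x_0 * exp(-theta t) + sigma * int_0^t exp(-theta (t-s)) dB_s.
The Itô integral has mean 0 and (by the Itô isometry) variance sigma^2 * int_0^t exp(-2 theta (t - s)) ds = sigma^2 * (1 - exp(-2 theta t)) / (2 theta).
With theta = 2, sigma = sqrt(3), x_0 = 4/5:
  E[X_t] = 4/5 * exp(-2 t) = 4*exp(-2*t)/5
  Var(X_t) = (sqrt(3))^2 * (1 - exp(-2*2 t)) / (2 * 2) = 3/4 - 3*exp(-4*t)/4.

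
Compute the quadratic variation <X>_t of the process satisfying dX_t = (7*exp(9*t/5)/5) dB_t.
<X>_t = 49*exp(18*t/5)/90 - 49/90

For an Itô process dX_t = a(t) dt + b(t) dB_t, the quadratic variation is <X>_t = int_0^t b(s)^2 ds (the drift term does not contribute). Here b(s) = 7*exp(9*s/5)/5, so
  b(s)^2 = 49*exp(18*s/5)/25.
Integrating from 0 to t:
  <X>_t = int_0^t (49*exp(18*s/5)/25) ds = 49*exp(18*t/5)/90 - 49/90.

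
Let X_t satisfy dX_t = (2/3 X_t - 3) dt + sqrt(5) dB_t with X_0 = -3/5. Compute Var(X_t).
Var(X_t) = 15*exp(4*t/3)/4 - 15/4

The variance V(t) = Var(X_t) satisfies V'(t) = 2 a V(t) + c^2 with V(0) = 0 (drift coefficient is linear in X, diffusion is constant). With a = 2/3, c = sqrt(5), the solution is
  V(t) = (c^2 / (2 a)) * (exp(2 a t) - 1)
       = (sqrt(5)^2 / (2*(2/3))) * (exp((4/3) t) - 1)
       = 15*exp(4*t/3)/4 - 15/4.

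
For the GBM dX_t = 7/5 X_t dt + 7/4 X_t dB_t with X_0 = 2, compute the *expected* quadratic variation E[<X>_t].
E[<X>_t] = 140*exp(469*t/80)/67 - 140/67

<X>_t = int_0^t ((7/4) * X_s)^2 ds. Taking expectation inside the integral: E[<X>_t] = (7/4)^2 * int_0^t E[X_s^2] ds. For GBM, E[X_s^2] = x_0^2 * exp((2 mu + sigma^2) s). Integrating:
  E[<X>_t] = (7/4)^2 * 2^2 * (exp((2*(7/5) + (7/4)^2) t) - 1) / (2*(7/5) + (7/4)^2)
           = (7/4)^2 * 2^2 * (exp((469/80) t) - 1) / (469/80) = 140*exp(469*t/80)/67 - 140/67.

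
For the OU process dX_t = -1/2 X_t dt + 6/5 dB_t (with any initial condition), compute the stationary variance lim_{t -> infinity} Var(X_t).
lim Var(X_t) = 36/25

The OU SDE dX = -theta X dt + sigma dB admits the integrating factor exp(theta t): d(exp(theta t) X_t) = sigma exp(theta t) dB_t. Integrating from 0 to t gives X_t = x_0 * exp(-theta t) + sigma * int_0^t exp(-theta (t-s)) dB_s for any initial x_0. The Itô integral has variance (by the Itô isometry) sigma^2 * int_0^t exp(-2 theta (t - s)) ds = sigma^2 * (1 - exp(-2 theta t)) / (2 theta), independent of x_0.
With theta = 1/2, sigma = 6/5:
  Var(X_t) = (6/5)^2 * (1 - exp(-2*1/2 t)) / (2 * 1/2) = 36/25 - 36*exp(-t)/25.
As t -> infinity, exp(-2*1/2 t) -> 0, so the stationary variance is sigma^2 / (2 theta) = 36/25.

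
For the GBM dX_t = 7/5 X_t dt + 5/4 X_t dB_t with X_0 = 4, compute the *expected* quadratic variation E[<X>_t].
E[<X>_t] = 2000*exp(349*t/80)/349 - 2000/349

<X>_t = int_0^t ((5/4) * X_s)^2 ds. Taking expectation inside the integral: E[<X>_t] = (5/4)^2 * int_0^t E[X_s^2] ds. For GBM, E[X_s^2] = x_0^2 * exp((2 mu + sigma^2) s). Integrating:
  E[<X>_t] = (5/4)^2 * 4^2 * (exp((2*(7/5) + (5/4)^2) t) - 1) / (2*(7/5) + (5/4)^2)
           = (5/4)^2 * 4^2 * (exp((349/80) t) - 1) / (349/80) = 2000*exp(349*t/80)/349 - 2000/349.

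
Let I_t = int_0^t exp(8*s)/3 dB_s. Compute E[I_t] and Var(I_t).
E[I_t] = 0; Var(I_t) = exp(16*t)/144 - 1/144

The Itô integral of a deterministic integrand f(s) has mean 0 because each increment f(s) * (B_{s+ds} - B_s) has mean 0. By the Itô isometry:
  Var( int_0^t f(s) dB_s ) = E[ (int_0^t f(s) dB_s)^2 ] = int_0^t f(s)^2 ds.
Here f(s) = exp(8*s)/3, so f(s)^2 = exp(16*s)/9. Integrate:
  int_0^t (exp(16*s)/9) ds = exp(16*t)/144 - 1/144.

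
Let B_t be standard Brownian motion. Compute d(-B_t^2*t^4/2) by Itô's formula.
d(-B_t^2*t^4/2) = (t^3*(-4*B_t^2 - t)/2) dt + (-B_t*t^4) dB_t

Itô's formula for f(t, x): d f(t, B_t) = (f_t + (1/2) f_xx) dt + f_x dB_t. Compute partials of f(t, x) = -t^4*x^2/2:
  f_t(t,x)  = -2*t^3*x^2
  f_x(t,x)  = -t^4*x
  f_xx(t,x) = -t^4
Assemble drift = f_t + (1/2) f_xx = t^3*(-t - 4*x^2)/2 and diffusion = f_x = -t^4*x. Substituting x = B_t:
  d(-B_t^2*t^4/2) = (t^3*(-4*B_t^2 - t)/2) dt + (-B_t*t^4) dB_t.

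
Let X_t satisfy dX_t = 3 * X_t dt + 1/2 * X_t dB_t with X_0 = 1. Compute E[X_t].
E[X_t] = exp(3*t)

For GBM dX = mu X dt + sigma X dB with X_0 = x_0, apply Itô to Y = log X: dY = (mu - sigma^2/2) dt + sigma dB, so Y_t = log(x_0) + (mu - sigma^2/2) t + sigma B_t and hence X_t = x_0 * exp((mu - sigma^2/2) t + sigma B_t).
With mu = 3, sigma = 1/2, x_0 = 1, this gives:
  X_t = 1 * exp((23/8) * t + (1/2) * B_t).
Since sigma*B_t ~ Normal(0, sigma^2 t), E[exp(sigma*B_t)] = exp(sigma^2 t / 2); so E[X_t] = x_0 * exp((mu - sigma^2/2) t) * exp(sigma^2 t / 2) = x_0 * exp(mu t) = exp(3*t).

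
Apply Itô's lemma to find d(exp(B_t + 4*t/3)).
d(exp(B_t + 4*t/3)) = (11*exp(B_t + 4*t/3)/6) dt + (exp(B_t + 4*t/3)) dB_t

Itô's formula for f(t, x): d f(t, B_t) = (f_t + (1/2) f_xx) dt + f_x dB_t. Compute partials of f(t, x) = exp(4*t/3 + x):
  f_t(t,x)  = 4*exp(4*t/3 + x)/3
  f_x(t,x)  = exp(4*t/3 + x)
  f_xx(t,x) = exp(4*t/3 + x)
Assemble drift = f_t + (1/2) f_xx = 11*exp(4*t/3 + x)/6 and diffusion = f_x = exp(4*t/3 + x). Substituting x = B_t:
  d(exp(B_t + 4*t/3)) = (11*exp(B_t + 4*t/3)/6) dt + (exp(B_t + 4*t/3)) dB_t.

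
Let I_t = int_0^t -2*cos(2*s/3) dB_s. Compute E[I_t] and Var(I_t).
E[I_t] = 0; Var(I_t) = 2*t + 3*sin(4*t/3)/2

The Itô integral of a deterministic integrand f(s) has mean 0 because each increment f(s) * (B_{s+ds} - B_s) has mean 0. By the Itô isometry:
  Var( int_0^t f(s) dB_s ) = E[ (int_0^t f(s) dB_s)^2 ] = int_0^t f(s)^2 ds.
Here f(s) = -2*cos(2*s/3), so f(s)^2 = 4*cos(2*s/3)^2. Integrate:
  int_0^t (4*cos(2*s/3)^2) ds = 2*t + 3*sin(4*t/3)/2.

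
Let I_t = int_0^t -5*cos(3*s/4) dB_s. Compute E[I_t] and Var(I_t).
E[I_t] = 0; Var(I_t) = 25*t/2 + 25*sin(3*t/2)/3

The Itô integral of a deterministic integrand f(s) has mean 0 because each increment f(s) * (B_{s+ds} - B_s) has mean 0. By the Itô isometry:
  Var( int_0^t f(s) dB_s ) = E[ (int_0^t f(s) dB_s)^2 ] = int_0^t f(s)^2 ds.
Here f(s) = -5*cos(3*s/4), so f(s)^2 = 25*cos(3*s/4)^2. Integrate:
  int_0^t (25*cos(3*s/4)^2) ds = 25*t/2 + 25*sin(3*t/2)/3.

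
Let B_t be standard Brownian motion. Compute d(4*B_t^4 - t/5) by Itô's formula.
d(4*B_t^4 - t/5) = (24*B_t^2 - 1/5) dt + (16*B_t^3) dB_t

Itô's formula for f(t, x): d f(t, B_t) = (f_t + (1/2) f_xx) dt + f_x dB_t. Compute partials of f(t, x) = -t/5 + 4*x^4:
  f_t(t,x)  = -1/5
  f_x(t,x)  = 16*x^3
  f_xx(t,x) = 48*x^2
Assemble drift = f_t + (1/2) f_xx = 24*x^2 - 1/5 and diffusion = f_x = 16*x^3. Substituting x = B_t:
  d(4*B_t^4 - t/5) = (24*B_t^2 - 1/5) dt + (16*B_t^3) dB_t.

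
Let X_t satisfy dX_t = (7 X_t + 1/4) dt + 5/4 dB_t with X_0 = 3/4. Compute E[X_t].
E[X_t] = 11*exp(7*t)/14 - 1/28

Taking expectations and using E[dB_t] = 0, the mean m(t) = E[X_t] satisfies the ODE m'(t) = a m(t) + b with m(0) = x_0. With a = 7, b = 1/4, x_0 = 3/4, the solution is
  m(t) = x_0 * exp(a t) + (b/a) * (exp(a t) - 1)
       = (3/4) * exp(7 t) + ((1/4)/7) * (exp(7 t) - 1)
       = 11*exp(7*t)/14 - 1/28.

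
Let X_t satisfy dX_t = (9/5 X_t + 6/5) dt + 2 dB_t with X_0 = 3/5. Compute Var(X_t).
Var(X_t) = 10*exp(18*t/5)/9 - 10/9

The variance V(t) = Var(X_t) satisfies V'(t) = 2 a V(t) + c^2 with V(0) = 0 (drift coefficient is linear in X, diffusion is constant). With a = 9/5, c = 2, the solution is
  V(t) = (c^2 / (2 a)) * (exp(2 a t) - 1)
       = (2^2 / (2*(9/5))) * (exp((18/5) t) - 1)
       = 10*exp(18*t/5)/9 - 10/9.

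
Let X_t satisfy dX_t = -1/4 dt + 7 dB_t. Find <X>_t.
<X>_t = 49*t

For an Itô process dX_t = a(t) dt + b(t) dB_t, the quadratic variation is <X>_t = int_0^t b(s)^2 ds (the drift term does not contribute). Here b(s) = 7, so
  b(s)^2 = 49.
Integrating from 0 to t:
  <X>_t = int_0^t (49) ds = 49*t.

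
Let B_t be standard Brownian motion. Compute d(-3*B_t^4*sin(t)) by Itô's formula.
d(-3*B_t^4*sin(t)) = (-3*B_t^2*(B_t^2*cos(t) + 6*sin(t))) dt + (-12*B_t^3*sin(t)) dB_t

Itô's formula for f(t, x): d f(t, B_t) = (f_t + (1/2) f_xx) dt + f_x dB_t. Compute partials of f(t, x) = -3*x^4*sin(t):
  f_t(t,x)  = -3*x^4*cos(t)
  f_x(t,x)  = -12*x^3*sin(t)
  f_xx(t,x) = -36*x^2*sin(t)
Assemble drift = f_t + (1/2) f_xx = -3*x^2*(x^2*cos(t) + 6*sin(t)) and diffusion = f_x = -12*x^3*sin(t). Substituting x = B_t:
  d(-3*B_t^4*sin(t)) = (-3*B_t^2*(B_t^2*cos(t) + 6*sin(t))) dt + (-12*B_t^3*sin(t)) dB_t.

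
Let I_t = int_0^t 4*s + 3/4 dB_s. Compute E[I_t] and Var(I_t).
E[I_t] = 0; Var(I_t) = t*(256*t^2 + 144*t + 27)/48

The Itô integral of a deterministic integrand f(s) has mean 0 because each increment f(s) * (B_{s+ds} - B_s) has mean 0. By the Itô isometry:
  Var( int_0^t f(s) dB_s ) = E[ (int_0^t f(s) dB_s)^2 ] = int_0^t f(s)^2 ds.
Here f(s) = 4*s + 3/4, so f(s)^2 = (16*s + 3)^2/16. Integrate:
  int_0^t ((16*s + 3)^2/16) ds = t*(256*t^2 + 144*t + 27)/48.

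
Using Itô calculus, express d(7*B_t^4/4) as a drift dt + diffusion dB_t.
d(7*B_t^4/4) = (21*B_t^2/2) dt + (7*B_t^3) dB_t

Itô's formula for f(B_t) gives d f(B_t) = f'(B_t) dB_t + (1/2) f''(B_t) dt. Compute derivatives of f(x) = 7*x^4/4:
  f'(x)  = 7*x^3
  f''(x) = 21*x^2
Substitute x = B_t and multiply the f'' term by 1/2:
  drift     = (1/2) * (21*x^2) evaluated at B_t = 21*B_t^2/2
  diffusion = (7*x^3) evaluated at B_t = 7*B_t^3
Therefore d(7*B_t^4/4) = (21*B_t^2/2) dt + (7*B_t^3) dB_t.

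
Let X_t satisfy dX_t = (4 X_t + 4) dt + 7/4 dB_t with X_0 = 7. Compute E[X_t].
E[X_t] = 8*exp(4*t) - 1

Taking expectations and using E[dB_t] = 0, the mean m(t) = E[X_t] satisfies the ODE m'(t) = a m(t) + b with m(0) = x_0. With a = 4, b = 4, x_0 = 7, the solution is
  m(t) = x_0 * exp(a t) + (b/a) * (exp(a t) - 1)
       = 7 * exp(4 t) + (4/4) * (exp(4 t) - 1)
       = 8*exp(4*t) - 1.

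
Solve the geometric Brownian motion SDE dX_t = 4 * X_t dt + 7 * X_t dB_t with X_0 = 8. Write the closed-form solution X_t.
X_t = 8 * exp((-41/2) * t + (7) * B_t)

For GBM dX = mu X dt + sigma X dB with X_0 = x_0, apply Itô to Y = log X: dY = (mu - sigma^2/2) dt + sigma dB, so Y_t = log(x_0) + (mu - sigma^2/2) t + sigma B_t and hence X_t = x_0 * exp((mu - sigma^2/2) t + sigma B_t).
With mu = 4, sigma = 7, x_0 = 8, this gives:
  X_t = 8 * exp((-41/2) * t + (7) * B_t).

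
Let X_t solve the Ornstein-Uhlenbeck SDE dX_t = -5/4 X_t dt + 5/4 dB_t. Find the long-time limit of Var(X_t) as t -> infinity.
lim Var(X_t) = 5/8

The OU SDE dX = -theta X dt + sigma dB admits the integrating factor exp(theta t): d(exp(theta t) X_t) = sigma exp(theta t) dB_t. Integrating from 0 to t gives X_t = x_0 * exp(-theta t) + sigma * int_0^t exp(-theta (t-s)) dB_s for any initial x_0. The Itô integral has variance (by the Itô isometry) sigma^2 * int_0^t exp(-2 theta (t - s)) ds = sigma^2 * (1 - exp(-2 theta t)) / (2 theta), independent of x_0.
With theta = 5/4, sigma = 5/4:
  Var(X_t) = (5/4)^2 * (1 - exp(-2*5/4 t)) / (2 * 5/4) = 5/8 - 5*exp(-5*t/2)/8.
As t -> infinity, exp(-2*5/4 t) -> 0, so the stationary variance is sigma^2 / (2 theta) = 5/8.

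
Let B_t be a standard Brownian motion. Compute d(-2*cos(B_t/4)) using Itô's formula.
d(-2*cos(B_t/4)) = (cos(B_t/4)/16) dt + (sin(B_t/4)/2) dB_t

Itô's formula for f(B_t) gives d f(B_t) = f'(B_t) dB_t + (1/2) f''(B_t) dt. Compute derivatives of f(x) = -2*cos(x/4):
  f'(x)  = sin(x/4)/2
  f''(x) = cos(x/4)/8
Substitute x = B_t and multiply the f'' term by 1/2:
  drift     = (1/2) * (cos(x/4)/8) evaluated at B_t = cos(B_t/4)/16
  diffusion = (sin(x/4)/2) evaluated at B_t = sin(B_t/4)/2
Therefore d(-2*cos(B_t/4)) = (cos(B_t/4)/16) dt + (sin(B_t/4)/2) dB_t.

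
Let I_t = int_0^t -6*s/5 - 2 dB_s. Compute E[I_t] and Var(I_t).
E[I_t] = 0; Var(I_t) = 4*t*(3*t^2 + 15*t + 25)/25

The Itô integral of a deterministic integrand f(s) has mean 0 because each increment f(s) * (B_{s+ds} - B_s) has mean 0. By the Itô isometry:
  Var( int_0^t f(s) dB_s ) = E[ (int_0^t f(s) dB_s)^2 ] = int_0^t f(s)^2 ds.
Here f(s) = -6*s/5 - 2, so f(s)^2 = 4*(3*s + 5)^2/25. Integrate:
  int_0^t (4*(3*s + 5)^2/25) ds = 4*t*(3*t^2 + 15*t + 25)/25.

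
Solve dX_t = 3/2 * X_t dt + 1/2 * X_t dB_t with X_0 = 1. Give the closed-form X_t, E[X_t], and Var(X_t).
X_t = 1 * exp((11/8) t + (1/2) B_t); E[X_t] = exp(3*t/2); Var(X_t) = (exp(t/4) - 1)*exp(3*t)

For GBM dX = mu X dt + sigma X dB with X_0 = x_0, apply Itô to Y = log X: dY = (mu - sigma^2/2) dt + sigma dB, so Y_t = log(x_0) + (mu - sigma^2/2) t + sigma B_t and hence X_t = x_0 * exp((mu - sigma^2/2) t + sigma B_t).
With mu = 3/2, sigma = 1/2, x_0 = 1, this gives:
  X_t = 1 * exp((11/8) * t + (1/2) * B_t).
Since sigma*B_t ~ Normal(0, sigma^2 t), E[exp(sigma*B_t)] = exp(sigma^2 t / 2); so E[X_t] = x_0 * exp((mu - sigma^2/2) t) * exp(sigma^2 t / 2) = x_0 * exp(mu t) = exp(3*t/2).
Var(X_t) = E[X_t^2] - (E[X_t])^2 = x_0^2 * exp(2 mu t) * (exp(sigma^2 t) - 1) = (exp(t/4) - 1)*exp(3*t).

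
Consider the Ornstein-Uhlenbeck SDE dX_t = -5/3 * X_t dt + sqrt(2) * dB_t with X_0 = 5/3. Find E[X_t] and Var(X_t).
E[X_t] = 5*exp(-5*t/3)/3; Var(X_t) = 3/5 - 3*exp(-10*t/3)/5

The OU SDE dX = -theta X dt + sigma dB admits the integrating factor exp(theta t): d(exp(theta t) X_t) = sigma exp(theta t) dB_t. Integrating from 0 to t:
  X_t = x_0 * exp(-theta t) + sigma * int_0^t exp(-theta (t-s)) dB_s.
The Itô integral has mean 0 and (by the Itô isometry) variance sigma^2 * int_0^t exp(-2 theta (t - s)) ds = sigma^2 * (1 - exp(-2 theta t)) / (2 theta).
With theta = 5/3, sigma = sqrt(2), x_0 = 5/3:
  E[X_t] = 5/3 * exp(-5/3 t) = 5*exp(-5*t/3)/3
  Var(X_t) = (sqrt(2))^2 * (1 - exp(-2*5/3 t)) / (2 * 5/3) = 3/5 - 3*exp(-10*t/3)/5.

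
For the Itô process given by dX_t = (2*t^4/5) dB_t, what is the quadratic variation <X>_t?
<X>_t = 4*t^9/225

For an Itô process dX_t = a(t) dt + b(t) dB_t, the quadratic variation is <X>_t = int_0^t b(s)^2 ds (the drift term does not contribute). Here b(s) = 2*s^4/5, so
  b(s)^2 = 4*s^8/25.
Integrating from 0 to t:
  <X>_t = int_0^t (4*s^8/25) ds = 4*t^9/225.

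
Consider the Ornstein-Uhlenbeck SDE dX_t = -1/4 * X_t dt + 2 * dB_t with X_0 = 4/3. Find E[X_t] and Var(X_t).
E[X_t] = 4*exp(-t/4)/3; Var(X_t) = 8 - 8*exp(-t/2)

The OU SDE dX = -theta X dt + sigma dB admits the integrating factor exp(theta t): d(exp(theta t) X_t) = sigma exp(theta t) dB_t. Integrating from 0 to t:
  X_t = x_0 * exp(-theta t) + sigma * int_0^t exp(-theta (t-s)) dB_s.
The Itô integral has mean 0 and (by the Itô isometry) variance sigma^2 * int_0^t exp(-2 theta (t - s)) ds = sigma^2 * (1 - exp(-2 theta t)) / (2 theta).
With theta = 1/4, sigma = 2, x_0 = 4/3:
  E[X_t] = 4/3 * exp(-1/4 t) = 4*exp(-t/4)/3
  Var(X_t) = (2)^2 * (1 - exp(-2*1/4 t)) / (2 * 1/4) = 8 - 8*exp(-t/2).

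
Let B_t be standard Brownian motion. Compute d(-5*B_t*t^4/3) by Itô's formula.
d(-5*B_t*t^4/3) = (-20*B_t*t^3/3) dt + (-5*t^4/3) dB_t

Itô's formula for f(t, x): d f(t, B_t) = (f_t + (1/2) f_xx) dt + f_x dB_t. Compute partials of f(t, x) = -5*t^4*x/3:
  f_t(t,x)  = -20*t^3*x/3
  f_x(t,x)  = -5*t^4/3
  f_xx(t,x) = 0
Assemble drift = f_t + (1/2) f_xx = -20*t^3*x/3 and diffusion = f_x = -5*t^4/3. Substituting x = B_t:
  d(-5*B_t*t^4/3) = (-20*B_t*t^3/3) dt + (-5*t^4/3) dB_t.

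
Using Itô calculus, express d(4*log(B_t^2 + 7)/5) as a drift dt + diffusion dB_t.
d(4*log(B_t^2 + 7)/5) = (4*(7 - B_t^2)/(5*(B_t^2 + 7)^2)) dt + (8*B_t/(5*(B_t^2 + 7))) dB_t

Itô's formula for f(B_t) gives d f(B_t) = f'(B_t) dB_t + (1/2) f''(B_t) dt. Compute derivatives of f(x) = 4*log(x^2 + 7)/5:
  f'(x)  = 8*x/(5*(x^2 + 7))
  f''(x) = 8*(7 - x^2)/(5*(x^2 + 7)^2)
Substitute x = B_t and multiply the f'' term by 1/2:
  drift     = (1/2) * (8*(7 - x^2)/(5*(x^2 + 7)^2)) evaluated at B_t = 4*(7 - B_t^2)/(5*(B_t^2 + 7)^2)
  diffusion = (8*x/(5*(x^2 + 7))) evaluated at B_t = 8*B_t/(5*(B_t^2 + 7))
Therefore d(4*log(B_t^2 + 7)/5) = (4*(7 - B_t^2)/(5*(B_t^2 + 7)^2)) dt + (8*B_t/(5*(B_t^2 + 7))) dB_t.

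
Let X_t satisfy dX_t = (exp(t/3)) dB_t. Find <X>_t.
<X>_t = 3*exp(2*t/3)/2 - 3/2

For an Itô process dX_t = a(t) dt + b(t) dB_t, the quadratic variation is <X>_t = int_0^t b(s)^2 ds (the drift term does not contribute). Here b(s) = exp(s/3), so
  b(s)^2 = exp(2*s/3).
Integrating from 0 to t:
  <X>_t = int_0^t (exp(2*s/3)) ds = 3*exp(2*t/3)/2 - 3/2.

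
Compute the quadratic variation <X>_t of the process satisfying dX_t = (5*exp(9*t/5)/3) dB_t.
<X>_t = 125*exp(18*t/5)/162 - 125/162

For an Itô process dX_t = a(t) dt + b(t) dB_t, the quadratic variation is <X>_t = int_0^t b(s)^2 ds (the drift term does not contribute). Here b(s) = 5*exp(9*s/5)/3, so
  b(s)^2 = 25*exp(18*s/5)/9.
Integrating from 0 to t:
  <X>_t = int_0^t (25*exp(18*s/5)/9) ds = 125*exp(18*t/5)/162 - 125/162.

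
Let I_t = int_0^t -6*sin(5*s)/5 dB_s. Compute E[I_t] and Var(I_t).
E[I_t] = 0; Var(I_t) = 18*t/25 - 9*sin(10*t)/125

The Itô integral of a deterministic integrand f(s) has mean 0 because each increment f(s) * (B_{s+ds} - B_s) has mean 0. By the Itô isometry:
  Var( int_0^t f(s) dB_s ) = E[ (int_0^t f(s) dB_s)^2 ] = int_0^t f(s)^2 ds.
Here f(s) = -6*sin(5*s)/5, so f(s)^2 = 36*sin(5*s)^2/25. Integrate:
  int_0^t (36*sin(5*s)^2/25) ds = 18*t/25 - 9*sin(10*t)/125.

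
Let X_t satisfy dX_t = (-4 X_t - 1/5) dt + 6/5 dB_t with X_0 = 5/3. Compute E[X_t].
E[X_t] = -1/20 + 103*exp(-4*t)/60

Taking expectations and using E[dB_t] = 0, the mean m(t) = E[X_t] satisfies the ODE m'(t) = a m(t) + b with m(0) = x_0. With a = -4, b = -1/5, x_0 = 5/3, the solution is
  m(t) = x_0 * exp(a t) + (b/a) * (exp(a t) - 1)
       = (5/3) * exp((-4) t) + ((-1/5)/(-4)) * (exp((-4) t) - 1)
       = -1/20 + 103*exp(-4*t)/60.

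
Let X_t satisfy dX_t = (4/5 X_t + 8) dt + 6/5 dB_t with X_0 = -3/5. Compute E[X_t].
E[X_t] = 47*exp(4*t/5)/5 - 10

Taking expectations and using E[dB_t] = 0, the mean m(t) = E[X_t] satisfies the ODE m'(t) = a m(t) + b with m(0) = x_0. With a = 4/5, b = 8, x_0 = -3/5, the solution is
  m(t) = x_0 * exp(a t) + (b/a) * (exp(a t) - 1)
       = (-3/5) * exp((4/5) t) + (8/(4/5)) * (exp((4/5) t) - 1)
       = 47*exp(4*t/5)/5 - 10.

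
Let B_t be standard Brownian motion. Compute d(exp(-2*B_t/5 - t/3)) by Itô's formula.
d(exp(-2*B_t/5 - t/3)) = (-19*exp(-2*B_t/5 - t/3)/75) dt + (-2*exp(-2*B_t/5 - t/3)/5) dB_t

Itô's formula for f(t, x): d f(t, B_t) = (f_t + (1/2) f_xx) dt + f_x dB_t. Compute partials of f(t, x) = exp(-t/3 - 2*x/5):
  f_t(t,x)  = -exp(-t/3 - 2*x/5)/3
  f_x(t,x)  = -2*exp(-t/3 - 2*x/5)/5
  f_xx(t,x) = 4*exp(-t/3 - 2*x/5)/25
Assemble drift = f_t + (1/2) f_xx = -19*exp(-t/3 - 2*x/5)/75 and diffusion = f_x = -2*exp(-t/3 - 2*x/5)/5. Substituting x = B_t:
  d(exp(-2*B_t/5 - t/3)) = (-19*exp(-2*B_t/5 - t/3)/75) dt + (-2*exp(-2*B_t/5 - t/3)/5) dB_t.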